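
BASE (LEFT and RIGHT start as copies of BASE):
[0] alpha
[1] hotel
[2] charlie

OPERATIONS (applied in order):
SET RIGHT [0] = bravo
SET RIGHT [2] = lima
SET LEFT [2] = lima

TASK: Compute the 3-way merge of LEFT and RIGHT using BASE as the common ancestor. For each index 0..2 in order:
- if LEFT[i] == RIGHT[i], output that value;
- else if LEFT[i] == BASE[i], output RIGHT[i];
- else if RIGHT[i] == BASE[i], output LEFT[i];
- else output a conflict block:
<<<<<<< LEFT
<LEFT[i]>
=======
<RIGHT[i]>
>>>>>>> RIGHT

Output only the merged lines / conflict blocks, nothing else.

Answer: bravo
hotel
lima

Derivation:
Final LEFT:  [alpha, hotel, lima]
Final RIGHT: [bravo, hotel, lima]
i=0: L=alpha=BASE, R=bravo -> take RIGHT -> bravo
i=1: L=hotel R=hotel -> agree -> hotel
i=2: L=lima R=lima -> agree -> lima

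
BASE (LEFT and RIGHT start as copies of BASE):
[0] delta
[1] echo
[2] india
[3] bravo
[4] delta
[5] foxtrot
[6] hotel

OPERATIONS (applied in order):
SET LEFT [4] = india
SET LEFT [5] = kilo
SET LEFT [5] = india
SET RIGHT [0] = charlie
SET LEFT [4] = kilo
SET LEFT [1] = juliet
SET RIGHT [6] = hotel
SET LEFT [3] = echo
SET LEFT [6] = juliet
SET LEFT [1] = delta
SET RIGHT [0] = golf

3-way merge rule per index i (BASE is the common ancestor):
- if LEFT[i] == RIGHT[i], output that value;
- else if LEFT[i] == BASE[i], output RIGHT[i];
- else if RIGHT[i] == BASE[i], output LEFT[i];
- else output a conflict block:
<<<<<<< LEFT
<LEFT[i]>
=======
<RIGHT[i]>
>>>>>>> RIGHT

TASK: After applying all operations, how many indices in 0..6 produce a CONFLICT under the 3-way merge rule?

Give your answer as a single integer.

Answer: 0

Derivation:
Final LEFT:  [delta, delta, india, echo, kilo, india, juliet]
Final RIGHT: [golf, echo, india, bravo, delta, foxtrot, hotel]
i=0: L=delta=BASE, R=golf -> take RIGHT -> golf
i=1: L=delta, R=echo=BASE -> take LEFT -> delta
i=2: L=india R=india -> agree -> india
i=3: L=echo, R=bravo=BASE -> take LEFT -> echo
i=4: L=kilo, R=delta=BASE -> take LEFT -> kilo
i=5: L=india, R=foxtrot=BASE -> take LEFT -> india
i=6: L=juliet, R=hotel=BASE -> take LEFT -> juliet
Conflict count: 0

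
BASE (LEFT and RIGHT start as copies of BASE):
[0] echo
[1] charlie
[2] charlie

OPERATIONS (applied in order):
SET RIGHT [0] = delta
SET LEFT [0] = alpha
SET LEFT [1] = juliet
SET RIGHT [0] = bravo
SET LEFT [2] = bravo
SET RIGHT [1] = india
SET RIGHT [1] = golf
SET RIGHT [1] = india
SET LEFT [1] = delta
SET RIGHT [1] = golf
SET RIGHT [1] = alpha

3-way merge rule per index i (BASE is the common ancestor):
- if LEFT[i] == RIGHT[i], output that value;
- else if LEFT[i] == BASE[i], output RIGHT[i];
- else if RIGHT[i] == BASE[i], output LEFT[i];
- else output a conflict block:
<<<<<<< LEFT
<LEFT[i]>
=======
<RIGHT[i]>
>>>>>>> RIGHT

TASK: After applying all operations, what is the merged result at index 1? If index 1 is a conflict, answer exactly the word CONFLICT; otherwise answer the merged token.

Answer: CONFLICT

Derivation:
Final LEFT:  [alpha, delta, bravo]
Final RIGHT: [bravo, alpha, charlie]
i=0: BASE=echo L=alpha R=bravo all differ -> CONFLICT
i=1: BASE=charlie L=delta R=alpha all differ -> CONFLICT
i=2: L=bravo, R=charlie=BASE -> take LEFT -> bravo
Index 1 -> CONFLICT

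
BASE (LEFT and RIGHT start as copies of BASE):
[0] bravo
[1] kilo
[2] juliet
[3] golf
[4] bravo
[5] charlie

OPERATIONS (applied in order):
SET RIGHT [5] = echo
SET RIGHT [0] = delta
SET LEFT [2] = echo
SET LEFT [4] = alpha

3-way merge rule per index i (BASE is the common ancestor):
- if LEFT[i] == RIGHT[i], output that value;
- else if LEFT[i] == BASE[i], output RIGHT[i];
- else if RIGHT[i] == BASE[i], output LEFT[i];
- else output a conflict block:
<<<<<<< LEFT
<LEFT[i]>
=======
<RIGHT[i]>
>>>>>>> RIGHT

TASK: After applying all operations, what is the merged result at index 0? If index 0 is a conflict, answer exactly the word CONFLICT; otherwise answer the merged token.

Answer: delta

Derivation:
Final LEFT:  [bravo, kilo, echo, golf, alpha, charlie]
Final RIGHT: [delta, kilo, juliet, golf, bravo, echo]
i=0: L=bravo=BASE, R=delta -> take RIGHT -> delta
i=1: L=kilo R=kilo -> agree -> kilo
i=2: L=echo, R=juliet=BASE -> take LEFT -> echo
i=3: L=golf R=golf -> agree -> golf
i=4: L=alpha, R=bravo=BASE -> take LEFT -> alpha
i=5: L=charlie=BASE, R=echo -> take RIGHT -> echo
Index 0 -> delta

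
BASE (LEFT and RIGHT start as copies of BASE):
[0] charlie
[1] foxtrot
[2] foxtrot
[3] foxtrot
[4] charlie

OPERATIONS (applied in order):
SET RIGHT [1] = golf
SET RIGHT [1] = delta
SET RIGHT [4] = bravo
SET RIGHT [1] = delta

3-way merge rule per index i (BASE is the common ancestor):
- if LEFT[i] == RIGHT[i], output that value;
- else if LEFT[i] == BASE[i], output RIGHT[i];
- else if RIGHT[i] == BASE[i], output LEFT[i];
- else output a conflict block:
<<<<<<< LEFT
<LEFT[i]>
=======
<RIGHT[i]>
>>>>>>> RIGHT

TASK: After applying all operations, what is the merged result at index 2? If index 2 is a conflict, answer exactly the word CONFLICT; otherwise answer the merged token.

Final LEFT:  [charlie, foxtrot, foxtrot, foxtrot, charlie]
Final RIGHT: [charlie, delta, foxtrot, foxtrot, bravo]
i=0: L=charlie R=charlie -> agree -> charlie
i=1: L=foxtrot=BASE, R=delta -> take RIGHT -> delta
i=2: L=foxtrot R=foxtrot -> agree -> foxtrot
i=3: L=foxtrot R=foxtrot -> agree -> foxtrot
i=4: L=charlie=BASE, R=bravo -> take RIGHT -> bravo
Index 2 -> foxtrot

Answer: foxtrot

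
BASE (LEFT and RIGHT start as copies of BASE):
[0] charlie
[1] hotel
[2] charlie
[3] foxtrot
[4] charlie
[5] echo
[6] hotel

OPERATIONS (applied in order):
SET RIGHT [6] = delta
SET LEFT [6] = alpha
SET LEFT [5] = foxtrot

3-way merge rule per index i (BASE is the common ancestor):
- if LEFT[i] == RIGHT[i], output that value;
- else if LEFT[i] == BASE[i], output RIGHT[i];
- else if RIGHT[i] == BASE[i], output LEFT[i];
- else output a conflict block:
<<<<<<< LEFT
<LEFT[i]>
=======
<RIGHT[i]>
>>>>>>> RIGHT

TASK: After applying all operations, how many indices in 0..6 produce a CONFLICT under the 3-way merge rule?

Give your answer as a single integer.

Answer: 1

Derivation:
Final LEFT:  [charlie, hotel, charlie, foxtrot, charlie, foxtrot, alpha]
Final RIGHT: [charlie, hotel, charlie, foxtrot, charlie, echo, delta]
i=0: L=charlie R=charlie -> agree -> charlie
i=1: L=hotel R=hotel -> agree -> hotel
i=2: L=charlie R=charlie -> agree -> charlie
i=3: L=foxtrot R=foxtrot -> agree -> foxtrot
i=4: L=charlie R=charlie -> agree -> charlie
i=5: L=foxtrot, R=echo=BASE -> take LEFT -> foxtrot
i=6: BASE=hotel L=alpha R=delta all differ -> CONFLICT
Conflict count: 1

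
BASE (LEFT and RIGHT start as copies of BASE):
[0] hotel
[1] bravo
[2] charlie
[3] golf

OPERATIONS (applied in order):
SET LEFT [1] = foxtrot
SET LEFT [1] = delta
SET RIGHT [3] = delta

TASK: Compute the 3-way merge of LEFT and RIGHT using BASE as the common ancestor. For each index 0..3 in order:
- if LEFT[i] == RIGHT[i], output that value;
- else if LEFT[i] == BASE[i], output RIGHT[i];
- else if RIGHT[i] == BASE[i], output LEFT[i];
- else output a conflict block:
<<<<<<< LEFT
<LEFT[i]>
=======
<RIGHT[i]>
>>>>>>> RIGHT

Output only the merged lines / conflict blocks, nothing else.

Answer: hotel
delta
charlie
delta

Derivation:
Final LEFT:  [hotel, delta, charlie, golf]
Final RIGHT: [hotel, bravo, charlie, delta]
i=0: L=hotel R=hotel -> agree -> hotel
i=1: L=delta, R=bravo=BASE -> take LEFT -> delta
i=2: L=charlie R=charlie -> agree -> charlie
i=3: L=golf=BASE, R=delta -> take RIGHT -> delta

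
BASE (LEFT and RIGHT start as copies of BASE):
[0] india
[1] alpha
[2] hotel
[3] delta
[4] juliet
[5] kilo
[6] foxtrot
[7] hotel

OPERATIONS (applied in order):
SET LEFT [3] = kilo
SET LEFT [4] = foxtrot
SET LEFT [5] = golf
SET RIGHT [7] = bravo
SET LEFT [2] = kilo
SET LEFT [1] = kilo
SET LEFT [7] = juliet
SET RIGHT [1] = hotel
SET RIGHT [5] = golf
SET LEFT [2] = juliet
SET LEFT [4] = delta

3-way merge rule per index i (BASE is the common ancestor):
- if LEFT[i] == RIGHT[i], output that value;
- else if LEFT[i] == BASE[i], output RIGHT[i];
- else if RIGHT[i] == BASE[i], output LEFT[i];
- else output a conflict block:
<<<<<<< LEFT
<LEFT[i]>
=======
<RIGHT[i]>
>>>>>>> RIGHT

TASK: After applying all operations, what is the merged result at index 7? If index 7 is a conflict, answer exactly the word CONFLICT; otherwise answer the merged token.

Answer: CONFLICT

Derivation:
Final LEFT:  [india, kilo, juliet, kilo, delta, golf, foxtrot, juliet]
Final RIGHT: [india, hotel, hotel, delta, juliet, golf, foxtrot, bravo]
i=0: L=india R=india -> agree -> india
i=1: BASE=alpha L=kilo R=hotel all differ -> CONFLICT
i=2: L=juliet, R=hotel=BASE -> take LEFT -> juliet
i=3: L=kilo, R=delta=BASE -> take LEFT -> kilo
i=4: L=delta, R=juliet=BASE -> take LEFT -> delta
i=5: L=golf R=golf -> agree -> golf
i=6: L=foxtrot R=foxtrot -> agree -> foxtrot
i=7: BASE=hotel L=juliet R=bravo all differ -> CONFLICT
Index 7 -> CONFLICT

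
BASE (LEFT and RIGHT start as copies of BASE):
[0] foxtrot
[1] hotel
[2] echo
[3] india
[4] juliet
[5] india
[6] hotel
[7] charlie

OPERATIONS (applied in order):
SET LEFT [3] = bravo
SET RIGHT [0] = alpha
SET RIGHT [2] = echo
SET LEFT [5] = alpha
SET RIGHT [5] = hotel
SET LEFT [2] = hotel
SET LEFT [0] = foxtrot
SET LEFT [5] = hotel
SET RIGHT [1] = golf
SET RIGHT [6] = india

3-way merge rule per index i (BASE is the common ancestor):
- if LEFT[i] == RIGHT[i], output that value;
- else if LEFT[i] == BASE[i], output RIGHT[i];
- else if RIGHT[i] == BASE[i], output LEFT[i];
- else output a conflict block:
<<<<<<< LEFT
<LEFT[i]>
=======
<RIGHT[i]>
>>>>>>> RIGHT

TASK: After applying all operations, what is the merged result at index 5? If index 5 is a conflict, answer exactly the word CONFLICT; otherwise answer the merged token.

Answer: hotel

Derivation:
Final LEFT:  [foxtrot, hotel, hotel, bravo, juliet, hotel, hotel, charlie]
Final RIGHT: [alpha, golf, echo, india, juliet, hotel, india, charlie]
i=0: L=foxtrot=BASE, R=alpha -> take RIGHT -> alpha
i=1: L=hotel=BASE, R=golf -> take RIGHT -> golf
i=2: L=hotel, R=echo=BASE -> take LEFT -> hotel
i=3: L=bravo, R=india=BASE -> take LEFT -> bravo
i=4: L=juliet R=juliet -> agree -> juliet
i=5: L=hotel R=hotel -> agree -> hotel
i=6: L=hotel=BASE, R=india -> take RIGHT -> india
i=7: L=charlie R=charlie -> agree -> charlie
Index 5 -> hotel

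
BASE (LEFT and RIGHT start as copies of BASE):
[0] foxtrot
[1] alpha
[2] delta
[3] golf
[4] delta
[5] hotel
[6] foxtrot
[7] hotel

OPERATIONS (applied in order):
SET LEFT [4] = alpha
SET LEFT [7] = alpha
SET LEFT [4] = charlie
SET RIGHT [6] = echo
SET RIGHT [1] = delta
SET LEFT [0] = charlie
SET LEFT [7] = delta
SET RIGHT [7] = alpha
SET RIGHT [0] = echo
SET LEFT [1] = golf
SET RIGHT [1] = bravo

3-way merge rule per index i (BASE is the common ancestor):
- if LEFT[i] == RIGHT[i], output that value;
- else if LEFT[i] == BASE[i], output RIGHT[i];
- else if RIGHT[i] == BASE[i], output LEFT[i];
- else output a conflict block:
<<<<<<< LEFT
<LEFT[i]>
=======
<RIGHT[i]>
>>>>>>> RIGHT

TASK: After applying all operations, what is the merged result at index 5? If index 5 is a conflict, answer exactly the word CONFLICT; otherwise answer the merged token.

Final LEFT:  [charlie, golf, delta, golf, charlie, hotel, foxtrot, delta]
Final RIGHT: [echo, bravo, delta, golf, delta, hotel, echo, alpha]
i=0: BASE=foxtrot L=charlie R=echo all differ -> CONFLICT
i=1: BASE=alpha L=golf R=bravo all differ -> CONFLICT
i=2: L=delta R=delta -> agree -> delta
i=3: L=golf R=golf -> agree -> golf
i=4: L=charlie, R=delta=BASE -> take LEFT -> charlie
i=5: L=hotel R=hotel -> agree -> hotel
i=6: L=foxtrot=BASE, R=echo -> take RIGHT -> echo
i=7: BASE=hotel L=delta R=alpha all differ -> CONFLICT
Index 5 -> hotel

Answer: hotel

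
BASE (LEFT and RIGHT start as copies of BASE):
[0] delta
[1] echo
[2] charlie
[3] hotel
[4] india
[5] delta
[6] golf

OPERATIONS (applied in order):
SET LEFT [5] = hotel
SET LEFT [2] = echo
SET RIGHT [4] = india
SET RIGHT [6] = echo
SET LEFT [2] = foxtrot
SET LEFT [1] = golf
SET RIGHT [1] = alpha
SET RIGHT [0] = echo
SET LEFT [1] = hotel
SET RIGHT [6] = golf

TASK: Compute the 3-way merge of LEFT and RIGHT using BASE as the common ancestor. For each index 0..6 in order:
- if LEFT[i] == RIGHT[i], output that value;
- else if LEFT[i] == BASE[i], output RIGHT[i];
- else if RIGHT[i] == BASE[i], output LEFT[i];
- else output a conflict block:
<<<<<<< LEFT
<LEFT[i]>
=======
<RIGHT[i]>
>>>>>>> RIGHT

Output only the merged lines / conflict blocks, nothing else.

Answer: echo
<<<<<<< LEFT
hotel
=======
alpha
>>>>>>> RIGHT
foxtrot
hotel
india
hotel
golf

Derivation:
Final LEFT:  [delta, hotel, foxtrot, hotel, india, hotel, golf]
Final RIGHT: [echo, alpha, charlie, hotel, india, delta, golf]
i=0: L=delta=BASE, R=echo -> take RIGHT -> echo
i=1: BASE=echo L=hotel R=alpha all differ -> CONFLICT
i=2: L=foxtrot, R=charlie=BASE -> take LEFT -> foxtrot
i=3: L=hotel R=hotel -> agree -> hotel
i=4: L=india R=india -> agree -> india
i=5: L=hotel, R=delta=BASE -> take LEFT -> hotel
i=6: L=golf R=golf -> agree -> golf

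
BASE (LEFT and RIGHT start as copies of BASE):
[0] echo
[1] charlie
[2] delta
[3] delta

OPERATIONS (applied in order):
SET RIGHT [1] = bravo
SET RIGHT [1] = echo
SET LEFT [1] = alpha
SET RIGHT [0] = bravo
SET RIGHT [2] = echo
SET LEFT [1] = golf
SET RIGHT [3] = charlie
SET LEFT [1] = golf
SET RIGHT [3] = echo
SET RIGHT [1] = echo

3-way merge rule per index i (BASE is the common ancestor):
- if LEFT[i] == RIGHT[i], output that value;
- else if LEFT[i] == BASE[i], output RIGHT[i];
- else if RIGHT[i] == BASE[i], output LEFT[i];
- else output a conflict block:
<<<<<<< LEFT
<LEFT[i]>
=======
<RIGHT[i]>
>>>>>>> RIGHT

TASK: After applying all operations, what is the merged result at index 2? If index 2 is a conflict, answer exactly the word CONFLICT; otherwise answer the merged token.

Answer: echo

Derivation:
Final LEFT:  [echo, golf, delta, delta]
Final RIGHT: [bravo, echo, echo, echo]
i=0: L=echo=BASE, R=bravo -> take RIGHT -> bravo
i=1: BASE=charlie L=golf R=echo all differ -> CONFLICT
i=2: L=delta=BASE, R=echo -> take RIGHT -> echo
i=3: L=delta=BASE, R=echo -> take RIGHT -> echo
Index 2 -> echo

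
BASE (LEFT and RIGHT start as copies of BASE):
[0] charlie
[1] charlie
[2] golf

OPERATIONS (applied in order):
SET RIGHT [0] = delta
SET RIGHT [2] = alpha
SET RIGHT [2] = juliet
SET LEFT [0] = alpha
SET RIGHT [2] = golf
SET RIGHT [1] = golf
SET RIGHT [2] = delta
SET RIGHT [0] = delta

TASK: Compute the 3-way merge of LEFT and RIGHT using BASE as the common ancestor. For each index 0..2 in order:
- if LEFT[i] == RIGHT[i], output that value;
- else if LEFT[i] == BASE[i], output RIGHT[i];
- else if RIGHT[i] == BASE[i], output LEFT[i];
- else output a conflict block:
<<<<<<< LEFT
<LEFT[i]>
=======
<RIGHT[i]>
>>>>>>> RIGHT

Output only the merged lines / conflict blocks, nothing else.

Answer: <<<<<<< LEFT
alpha
=======
delta
>>>>>>> RIGHT
golf
delta

Derivation:
Final LEFT:  [alpha, charlie, golf]
Final RIGHT: [delta, golf, delta]
i=0: BASE=charlie L=alpha R=delta all differ -> CONFLICT
i=1: L=charlie=BASE, R=golf -> take RIGHT -> golf
i=2: L=golf=BASE, R=delta -> take RIGHT -> delta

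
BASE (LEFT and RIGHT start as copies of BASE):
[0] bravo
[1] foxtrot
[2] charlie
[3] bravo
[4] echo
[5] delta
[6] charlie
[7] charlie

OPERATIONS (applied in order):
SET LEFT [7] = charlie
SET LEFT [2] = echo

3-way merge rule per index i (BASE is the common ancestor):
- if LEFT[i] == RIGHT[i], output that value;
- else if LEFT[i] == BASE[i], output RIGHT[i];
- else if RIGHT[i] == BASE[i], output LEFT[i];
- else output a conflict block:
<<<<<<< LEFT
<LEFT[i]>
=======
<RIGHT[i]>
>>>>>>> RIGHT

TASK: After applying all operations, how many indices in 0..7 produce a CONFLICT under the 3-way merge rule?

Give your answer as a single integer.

Final LEFT:  [bravo, foxtrot, echo, bravo, echo, delta, charlie, charlie]
Final RIGHT: [bravo, foxtrot, charlie, bravo, echo, delta, charlie, charlie]
i=0: L=bravo R=bravo -> agree -> bravo
i=1: L=foxtrot R=foxtrot -> agree -> foxtrot
i=2: L=echo, R=charlie=BASE -> take LEFT -> echo
i=3: L=bravo R=bravo -> agree -> bravo
i=4: L=echo R=echo -> agree -> echo
i=5: L=delta R=delta -> agree -> delta
i=6: L=charlie R=charlie -> agree -> charlie
i=7: L=charlie R=charlie -> agree -> charlie
Conflict count: 0

Answer: 0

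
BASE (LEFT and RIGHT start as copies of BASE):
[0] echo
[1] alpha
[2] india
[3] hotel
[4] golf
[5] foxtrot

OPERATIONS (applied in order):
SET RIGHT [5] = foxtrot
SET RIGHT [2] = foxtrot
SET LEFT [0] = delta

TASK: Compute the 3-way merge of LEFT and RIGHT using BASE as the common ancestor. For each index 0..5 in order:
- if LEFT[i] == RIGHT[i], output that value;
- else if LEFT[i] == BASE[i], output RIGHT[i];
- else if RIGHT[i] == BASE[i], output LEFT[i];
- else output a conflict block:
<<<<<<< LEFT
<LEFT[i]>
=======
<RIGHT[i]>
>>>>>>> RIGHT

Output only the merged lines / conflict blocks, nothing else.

Final LEFT:  [delta, alpha, india, hotel, golf, foxtrot]
Final RIGHT: [echo, alpha, foxtrot, hotel, golf, foxtrot]
i=0: L=delta, R=echo=BASE -> take LEFT -> delta
i=1: L=alpha R=alpha -> agree -> alpha
i=2: L=india=BASE, R=foxtrot -> take RIGHT -> foxtrot
i=3: L=hotel R=hotel -> agree -> hotel
i=4: L=golf R=golf -> agree -> golf
i=5: L=foxtrot R=foxtrot -> agree -> foxtrot

Answer: delta
alpha
foxtrot
hotel
golf
foxtrot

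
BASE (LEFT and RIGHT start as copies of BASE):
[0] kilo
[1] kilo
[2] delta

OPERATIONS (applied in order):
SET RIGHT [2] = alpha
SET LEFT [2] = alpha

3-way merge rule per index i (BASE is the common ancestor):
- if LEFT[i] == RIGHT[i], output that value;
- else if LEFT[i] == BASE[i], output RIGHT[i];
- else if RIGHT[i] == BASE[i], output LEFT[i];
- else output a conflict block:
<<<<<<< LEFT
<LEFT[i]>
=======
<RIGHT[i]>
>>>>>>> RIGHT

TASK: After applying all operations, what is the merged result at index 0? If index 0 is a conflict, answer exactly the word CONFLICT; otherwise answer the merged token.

Final LEFT:  [kilo, kilo, alpha]
Final RIGHT: [kilo, kilo, alpha]
i=0: L=kilo R=kilo -> agree -> kilo
i=1: L=kilo R=kilo -> agree -> kilo
i=2: L=alpha R=alpha -> agree -> alpha
Index 0 -> kilo

Answer: kilo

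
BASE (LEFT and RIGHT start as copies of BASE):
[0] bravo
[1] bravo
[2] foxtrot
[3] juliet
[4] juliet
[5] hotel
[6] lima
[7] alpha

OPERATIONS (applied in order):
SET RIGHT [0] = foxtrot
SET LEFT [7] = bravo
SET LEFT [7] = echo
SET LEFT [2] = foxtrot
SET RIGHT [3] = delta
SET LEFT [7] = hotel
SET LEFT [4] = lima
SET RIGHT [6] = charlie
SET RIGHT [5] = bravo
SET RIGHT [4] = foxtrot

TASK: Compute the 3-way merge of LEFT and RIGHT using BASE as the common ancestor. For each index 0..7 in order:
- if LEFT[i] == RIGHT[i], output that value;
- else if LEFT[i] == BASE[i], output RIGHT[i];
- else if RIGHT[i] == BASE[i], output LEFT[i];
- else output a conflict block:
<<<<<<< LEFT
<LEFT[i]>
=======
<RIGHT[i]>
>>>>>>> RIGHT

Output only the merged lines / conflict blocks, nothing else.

Answer: foxtrot
bravo
foxtrot
delta
<<<<<<< LEFT
lima
=======
foxtrot
>>>>>>> RIGHT
bravo
charlie
hotel

Derivation:
Final LEFT:  [bravo, bravo, foxtrot, juliet, lima, hotel, lima, hotel]
Final RIGHT: [foxtrot, bravo, foxtrot, delta, foxtrot, bravo, charlie, alpha]
i=0: L=bravo=BASE, R=foxtrot -> take RIGHT -> foxtrot
i=1: L=bravo R=bravo -> agree -> bravo
i=2: L=foxtrot R=foxtrot -> agree -> foxtrot
i=3: L=juliet=BASE, R=delta -> take RIGHT -> delta
i=4: BASE=juliet L=lima R=foxtrot all differ -> CONFLICT
i=5: L=hotel=BASE, R=bravo -> take RIGHT -> bravo
i=6: L=lima=BASE, R=charlie -> take RIGHT -> charlie
i=7: L=hotel, R=alpha=BASE -> take LEFT -> hotel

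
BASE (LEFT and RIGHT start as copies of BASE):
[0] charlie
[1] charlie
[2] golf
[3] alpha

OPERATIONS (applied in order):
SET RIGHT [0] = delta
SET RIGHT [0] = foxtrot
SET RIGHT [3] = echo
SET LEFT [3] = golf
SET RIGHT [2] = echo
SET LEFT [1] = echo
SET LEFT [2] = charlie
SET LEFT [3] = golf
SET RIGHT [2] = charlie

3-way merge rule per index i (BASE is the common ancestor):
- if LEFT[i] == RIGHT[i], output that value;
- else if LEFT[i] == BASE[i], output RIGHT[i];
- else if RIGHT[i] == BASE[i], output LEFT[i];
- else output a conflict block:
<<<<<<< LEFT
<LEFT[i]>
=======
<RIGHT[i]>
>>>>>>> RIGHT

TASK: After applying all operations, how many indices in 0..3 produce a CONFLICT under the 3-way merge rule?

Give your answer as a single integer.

Final LEFT:  [charlie, echo, charlie, golf]
Final RIGHT: [foxtrot, charlie, charlie, echo]
i=0: L=charlie=BASE, R=foxtrot -> take RIGHT -> foxtrot
i=1: L=echo, R=charlie=BASE -> take LEFT -> echo
i=2: L=charlie R=charlie -> agree -> charlie
i=3: BASE=alpha L=golf R=echo all differ -> CONFLICT
Conflict count: 1

Answer: 1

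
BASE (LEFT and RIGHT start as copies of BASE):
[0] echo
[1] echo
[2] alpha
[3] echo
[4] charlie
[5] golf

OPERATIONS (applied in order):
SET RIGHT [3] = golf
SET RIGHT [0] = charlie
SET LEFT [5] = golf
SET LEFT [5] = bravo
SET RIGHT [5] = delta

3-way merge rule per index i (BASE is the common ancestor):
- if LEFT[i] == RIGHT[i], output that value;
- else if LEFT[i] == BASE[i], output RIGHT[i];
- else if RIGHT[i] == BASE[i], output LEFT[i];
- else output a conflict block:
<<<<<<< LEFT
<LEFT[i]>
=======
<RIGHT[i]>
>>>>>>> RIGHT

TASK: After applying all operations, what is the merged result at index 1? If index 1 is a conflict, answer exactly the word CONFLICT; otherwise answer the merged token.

Answer: echo

Derivation:
Final LEFT:  [echo, echo, alpha, echo, charlie, bravo]
Final RIGHT: [charlie, echo, alpha, golf, charlie, delta]
i=0: L=echo=BASE, R=charlie -> take RIGHT -> charlie
i=1: L=echo R=echo -> agree -> echo
i=2: L=alpha R=alpha -> agree -> alpha
i=3: L=echo=BASE, R=golf -> take RIGHT -> golf
i=4: L=charlie R=charlie -> agree -> charlie
i=5: BASE=golf L=bravo R=delta all differ -> CONFLICT
Index 1 -> echo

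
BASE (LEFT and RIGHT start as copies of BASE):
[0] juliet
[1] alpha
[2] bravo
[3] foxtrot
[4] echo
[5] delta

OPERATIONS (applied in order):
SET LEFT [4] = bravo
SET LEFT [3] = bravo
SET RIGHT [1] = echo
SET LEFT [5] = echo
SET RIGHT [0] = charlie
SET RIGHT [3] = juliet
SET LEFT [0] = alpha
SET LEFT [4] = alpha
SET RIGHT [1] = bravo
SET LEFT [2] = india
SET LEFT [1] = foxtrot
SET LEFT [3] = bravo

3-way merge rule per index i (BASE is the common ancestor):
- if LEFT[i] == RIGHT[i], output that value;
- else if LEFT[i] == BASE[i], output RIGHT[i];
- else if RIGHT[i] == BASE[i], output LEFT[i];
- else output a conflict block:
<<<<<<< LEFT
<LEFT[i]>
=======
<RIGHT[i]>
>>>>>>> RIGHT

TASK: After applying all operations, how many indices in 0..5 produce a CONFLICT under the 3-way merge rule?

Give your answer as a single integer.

Answer: 3

Derivation:
Final LEFT:  [alpha, foxtrot, india, bravo, alpha, echo]
Final RIGHT: [charlie, bravo, bravo, juliet, echo, delta]
i=0: BASE=juliet L=alpha R=charlie all differ -> CONFLICT
i=1: BASE=alpha L=foxtrot R=bravo all differ -> CONFLICT
i=2: L=india, R=bravo=BASE -> take LEFT -> india
i=3: BASE=foxtrot L=bravo R=juliet all differ -> CONFLICT
i=4: L=alpha, R=echo=BASE -> take LEFT -> alpha
i=5: L=echo, R=delta=BASE -> take LEFT -> echo
Conflict count: 3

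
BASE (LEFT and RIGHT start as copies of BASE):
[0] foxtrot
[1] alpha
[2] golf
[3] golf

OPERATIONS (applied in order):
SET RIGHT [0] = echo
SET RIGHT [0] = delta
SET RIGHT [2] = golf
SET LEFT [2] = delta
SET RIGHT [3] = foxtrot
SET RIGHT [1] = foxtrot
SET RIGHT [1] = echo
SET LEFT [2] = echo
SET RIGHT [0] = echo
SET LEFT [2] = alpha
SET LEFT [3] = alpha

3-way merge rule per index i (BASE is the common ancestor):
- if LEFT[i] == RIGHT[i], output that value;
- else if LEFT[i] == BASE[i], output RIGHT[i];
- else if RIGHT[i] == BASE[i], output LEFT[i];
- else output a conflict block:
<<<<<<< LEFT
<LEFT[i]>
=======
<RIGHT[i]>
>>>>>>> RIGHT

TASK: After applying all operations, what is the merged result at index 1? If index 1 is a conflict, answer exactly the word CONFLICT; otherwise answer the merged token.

Answer: echo

Derivation:
Final LEFT:  [foxtrot, alpha, alpha, alpha]
Final RIGHT: [echo, echo, golf, foxtrot]
i=0: L=foxtrot=BASE, R=echo -> take RIGHT -> echo
i=1: L=alpha=BASE, R=echo -> take RIGHT -> echo
i=2: L=alpha, R=golf=BASE -> take LEFT -> alpha
i=3: BASE=golf L=alpha R=foxtrot all differ -> CONFLICT
Index 1 -> echo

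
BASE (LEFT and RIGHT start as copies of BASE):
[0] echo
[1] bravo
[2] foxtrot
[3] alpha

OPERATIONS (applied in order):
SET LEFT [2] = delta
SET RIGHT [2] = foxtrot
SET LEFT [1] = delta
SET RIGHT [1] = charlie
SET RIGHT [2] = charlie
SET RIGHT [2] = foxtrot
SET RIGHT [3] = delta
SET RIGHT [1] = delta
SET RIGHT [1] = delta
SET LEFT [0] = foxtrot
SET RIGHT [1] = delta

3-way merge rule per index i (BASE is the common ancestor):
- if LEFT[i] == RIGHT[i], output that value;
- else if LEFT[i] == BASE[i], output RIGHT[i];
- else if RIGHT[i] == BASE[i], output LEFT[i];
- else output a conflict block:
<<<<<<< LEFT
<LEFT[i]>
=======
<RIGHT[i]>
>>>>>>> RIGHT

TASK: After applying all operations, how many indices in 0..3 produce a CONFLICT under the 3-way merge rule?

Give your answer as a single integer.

Final LEFT:  [foxtrot, delta, delta, alpha]
Final RIGHT: [echo, delta, foxtrot, delta]
i=0: L=foxtrot, R=echo=BASE -> take LEFT -> foxtrot
i=1: L=delta R=delta -> agree -> delta
i=2: L=delta, R=foxtrot=BASE -> take LEFT -> delta
i=3: L=alpha=BASE, R=delta -> take RIGHT -> delta
Conflict count: 0

Answer: 0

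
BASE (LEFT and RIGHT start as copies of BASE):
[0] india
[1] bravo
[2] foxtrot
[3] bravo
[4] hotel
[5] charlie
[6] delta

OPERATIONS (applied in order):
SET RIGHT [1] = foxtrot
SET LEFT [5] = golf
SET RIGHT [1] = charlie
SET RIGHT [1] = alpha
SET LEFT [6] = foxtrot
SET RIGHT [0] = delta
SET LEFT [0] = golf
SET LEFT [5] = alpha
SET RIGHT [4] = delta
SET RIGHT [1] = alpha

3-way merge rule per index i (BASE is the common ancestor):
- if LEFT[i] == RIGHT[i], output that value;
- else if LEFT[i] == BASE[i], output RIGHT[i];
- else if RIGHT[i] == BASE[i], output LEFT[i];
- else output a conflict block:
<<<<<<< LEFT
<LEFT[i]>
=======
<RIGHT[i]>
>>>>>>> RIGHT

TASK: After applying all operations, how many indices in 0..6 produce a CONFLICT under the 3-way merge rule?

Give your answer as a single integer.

Final LEFT:  [golf, bravo, foxtrot, bravo, hotel, alpha, foxtrot]
Final RIGHT: [delta, alpha, foxtrot, bravo, delta, charlie, delta]
i=0: BASE=india L=golf R=delta all differ -> CONFLICT
i=1: L=bravo=BASE, R=alpha -> take RIGHT -> alpha
i=2: L=foxtrot R=foxtrot -> agree -> foxtrot
i=3: L=bravo R=bravo -> agree -> bravo
i=4: L=hotel=BASE, R=delta -> take RIGHT -> delta
i=5: L=alpha, R=charlie=BASE -> take LEFT -> alpha
i=6: L=foxtrot, R=delta=BASE -> take LEFT -> foxtrot
Conflict count: 1

Answer: 1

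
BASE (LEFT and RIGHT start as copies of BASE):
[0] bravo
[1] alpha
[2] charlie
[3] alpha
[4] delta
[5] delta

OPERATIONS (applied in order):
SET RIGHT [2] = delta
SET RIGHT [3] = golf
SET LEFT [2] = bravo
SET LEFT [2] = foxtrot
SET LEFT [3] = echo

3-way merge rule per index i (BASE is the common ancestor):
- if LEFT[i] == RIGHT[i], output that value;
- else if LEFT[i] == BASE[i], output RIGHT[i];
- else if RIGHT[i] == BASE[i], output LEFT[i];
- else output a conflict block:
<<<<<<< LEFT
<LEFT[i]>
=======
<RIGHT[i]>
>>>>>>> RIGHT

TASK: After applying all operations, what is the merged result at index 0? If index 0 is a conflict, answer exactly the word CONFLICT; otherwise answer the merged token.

Answer: bravo

Derivation:
Final LEFT:  [bravo, alpha, foxtrot, echo, delta, delta]
Final RIGHT: [bravo, alpha, delta, golf, delta, delta]
i=0: L=bravo R=bravo -> agree -> bravo
i=1: L=alpha R=alpha -> agree -> alpha
i=2: BASE=charlie L=foxtrot R=delta all differ -> CONFLICT
i=3: BASE=alpha L=echo R=golf all differ -> CONFLICT
i=4: L=delta R=delta -> agree -> delta
i=5: L=delta R=delta -> agree -> delta
Index 0 -> bravo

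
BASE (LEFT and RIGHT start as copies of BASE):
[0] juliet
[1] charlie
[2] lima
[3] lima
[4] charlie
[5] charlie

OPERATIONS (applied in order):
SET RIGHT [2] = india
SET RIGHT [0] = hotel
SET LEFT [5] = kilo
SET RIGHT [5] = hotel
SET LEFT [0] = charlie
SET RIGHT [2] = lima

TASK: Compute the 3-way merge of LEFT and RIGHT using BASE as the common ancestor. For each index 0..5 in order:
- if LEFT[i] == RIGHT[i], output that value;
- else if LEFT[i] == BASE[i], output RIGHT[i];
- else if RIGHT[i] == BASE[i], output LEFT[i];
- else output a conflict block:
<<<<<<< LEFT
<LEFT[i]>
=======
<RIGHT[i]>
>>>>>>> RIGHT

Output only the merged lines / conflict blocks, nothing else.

Final LEFT:  [charlie, charlie, lima, lima, charlie, kilo]
Final RIGHT: [hotel, charlie, lima, lima, charlie, hotel]
i=0: BASE=juliet L=charlie R=hotel all differ -> CONFLICT
i=1: L=charlie R=charlie -> agree -> charlie
i=2: L=lima R=lima -> agree -> lima
i=3: L=lima R=lima -> agree -> lima
i=4: L=charlie R=charlie -> agree -> charlie
i=5: BASE=charlie L=kilo R=hotel all differ -> CONFLICT

Answer: <<<<<<< LEFT
charlie
=======
hotel
>>>>>>> RIGHT
charlie
lima
lima
charlie
<<<<<<< LEFT
kilo
=======
hotel
>>>>>>> RIGHT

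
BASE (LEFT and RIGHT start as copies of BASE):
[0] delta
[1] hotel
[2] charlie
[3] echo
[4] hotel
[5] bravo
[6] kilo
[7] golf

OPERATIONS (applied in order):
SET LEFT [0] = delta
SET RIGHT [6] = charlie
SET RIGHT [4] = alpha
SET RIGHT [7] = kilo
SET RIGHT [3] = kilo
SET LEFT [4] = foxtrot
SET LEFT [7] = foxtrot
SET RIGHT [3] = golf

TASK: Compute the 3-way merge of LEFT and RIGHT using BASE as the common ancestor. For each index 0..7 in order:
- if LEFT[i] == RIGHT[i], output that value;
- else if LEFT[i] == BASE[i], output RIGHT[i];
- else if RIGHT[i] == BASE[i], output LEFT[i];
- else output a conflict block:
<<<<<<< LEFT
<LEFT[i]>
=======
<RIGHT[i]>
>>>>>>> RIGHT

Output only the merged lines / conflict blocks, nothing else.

Answer: delta
hotel
charlie
golf
<<<<<<< LEFT
foxtrot
=======
alpha
>>>>>>> RIGHT
bravo
charlie
<<<<<<< LEFT
foxtrot
=======
kilo
>>>>>>> RIGHT

Derivation:
Final LEFT:  [delta, hotel, charlie, echo, foxtrot, bravo, kilo, foxtrot]
Final RIGHT: [delta, hotel, charlie, golf, alpha, bravo, charlie, kilo]
i=0: L=delta R=delta -> agree -> delta
i=1: L=hotel R=hotel -> agree -> hotel
i=2: L=charlie R=charlie -> agree -> charlie
i=3: L=echo=BASE, R=golf -> take RIGHT -> golf
i=4: BASE=hotel L=foxtrot R=alpha all differ -> CONFLICT
i=5: L=bravo R=bravo -> agree -> bravo
i=6: L=kilo=BASE, R=charlie -> take RIGHT -> charlie
i=7: BASE=golf L=foxtrot R=kilo all differ -> CONFLICT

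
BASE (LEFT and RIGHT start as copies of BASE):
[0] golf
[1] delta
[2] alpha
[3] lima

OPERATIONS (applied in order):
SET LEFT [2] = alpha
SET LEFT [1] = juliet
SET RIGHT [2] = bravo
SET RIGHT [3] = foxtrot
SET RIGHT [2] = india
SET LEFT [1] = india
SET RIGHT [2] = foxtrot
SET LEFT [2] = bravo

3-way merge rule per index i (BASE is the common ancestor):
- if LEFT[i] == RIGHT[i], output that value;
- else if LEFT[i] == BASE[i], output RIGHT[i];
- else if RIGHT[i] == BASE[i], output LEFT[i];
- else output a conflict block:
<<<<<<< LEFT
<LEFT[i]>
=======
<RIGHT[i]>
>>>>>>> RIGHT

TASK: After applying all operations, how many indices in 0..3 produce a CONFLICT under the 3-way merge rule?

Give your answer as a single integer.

Final LEFT:  [golf, india, bravo, lima]
Final RIGHT: [golf, delta, foxtrot, foxtrot]
i=0: L=golf R=golf -> agree -> golf
i=1: L=india, R=delta=BASE -> take LEFT -> india
i=2: BASE=alpha L=bravo R=foxtrot all differ -> CONFLICT
i=3: L=lima=BASE, R=foxtrot -> take RIGHT -> foxtrot
Conflict count: 1

Answer: 1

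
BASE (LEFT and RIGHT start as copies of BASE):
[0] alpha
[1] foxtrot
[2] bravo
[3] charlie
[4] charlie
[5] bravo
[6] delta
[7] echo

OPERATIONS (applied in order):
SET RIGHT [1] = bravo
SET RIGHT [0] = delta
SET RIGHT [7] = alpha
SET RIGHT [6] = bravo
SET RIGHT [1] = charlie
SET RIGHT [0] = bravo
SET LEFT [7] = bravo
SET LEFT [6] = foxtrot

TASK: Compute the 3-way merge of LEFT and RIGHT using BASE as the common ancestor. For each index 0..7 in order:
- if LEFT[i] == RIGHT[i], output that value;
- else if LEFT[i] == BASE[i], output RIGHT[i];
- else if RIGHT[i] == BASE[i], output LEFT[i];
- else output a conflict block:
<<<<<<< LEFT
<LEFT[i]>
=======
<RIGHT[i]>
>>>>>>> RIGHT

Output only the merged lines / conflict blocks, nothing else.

Final LEFT:  [alpha, foxtrot, bravo, charlie, charlie, bravo, foxtrot, bravo]
Final RIGHT: [bravo, charlie, bravo, charlie, charlie, bravo, bravo, alpha]
i=0: L=alpha=BASE, R=bravo -> take RIGHT -> bravo
i=1: L=foxtrot=BASE, R=charlie -> take RIGHT -> charlie
i=2: L=bravo R=bravo -> agree -> bravo
i=3: L=charlie R=charlie -> agree -> charlie
i=4: L=charlie R=charlie -> agree -> charlie
i=5: L=bravo R=bravo -> agree -> bravo
i=6: BASE=delta L=foxtrot R=bravo all differ -> CONFLICT
i=7: BASE=echo L=bravo R=alpha all differ -> CONFLICT

Answer: bravo
charlie
bravo
charlie
charlie
bravo
<<<<<<< LEFT
foxtrot
=======
bravo
>>>>>>> RIGHT
<<<<<<< LEFT
bravo
=======
alpha
>>>>>>> RIGHT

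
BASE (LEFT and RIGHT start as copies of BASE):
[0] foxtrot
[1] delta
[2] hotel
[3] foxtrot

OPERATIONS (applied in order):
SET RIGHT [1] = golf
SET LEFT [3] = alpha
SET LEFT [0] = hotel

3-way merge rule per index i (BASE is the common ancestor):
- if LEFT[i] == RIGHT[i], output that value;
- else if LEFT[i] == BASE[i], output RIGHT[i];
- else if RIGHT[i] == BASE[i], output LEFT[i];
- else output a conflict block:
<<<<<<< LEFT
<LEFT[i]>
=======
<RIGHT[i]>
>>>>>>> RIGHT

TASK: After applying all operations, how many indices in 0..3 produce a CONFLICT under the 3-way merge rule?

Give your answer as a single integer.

Answer: 0

Derivation:
Final LEFT:  [hotel, delta, hotel, alpha]
Final RIGHT: [foxtrot, golf, hotel, foxtrot]
i=0: L=hotel, R=foxtrot=BASE -> take LEFT -> hotel
i=1: L=delta=BASE, R=golf -> take RIGHT -> golf
i=2: L=hotel R=hotel -> agree -> hotel
i=3: L=alpha, R=foxtrot=BASE -> take LEFT -> alpha
Conflict count: 0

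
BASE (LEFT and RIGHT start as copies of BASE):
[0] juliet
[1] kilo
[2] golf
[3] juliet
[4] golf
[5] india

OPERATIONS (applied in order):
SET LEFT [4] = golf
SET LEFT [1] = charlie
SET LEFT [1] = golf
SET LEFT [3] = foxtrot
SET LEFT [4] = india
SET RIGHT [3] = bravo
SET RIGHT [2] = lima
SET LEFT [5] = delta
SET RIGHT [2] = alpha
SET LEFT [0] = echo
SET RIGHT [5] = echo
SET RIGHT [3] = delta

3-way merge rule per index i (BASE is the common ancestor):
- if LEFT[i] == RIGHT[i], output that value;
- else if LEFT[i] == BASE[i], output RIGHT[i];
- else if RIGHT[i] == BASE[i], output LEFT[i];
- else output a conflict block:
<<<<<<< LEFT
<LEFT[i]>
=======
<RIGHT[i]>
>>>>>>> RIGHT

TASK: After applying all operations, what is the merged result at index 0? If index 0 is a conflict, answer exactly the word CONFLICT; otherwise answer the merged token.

Answer: echo

Derivation:
Final LEFT:  [echo, golf, golf, foxtrot, india, delta]
Final RIGHT: [juliet, kilo, alpha, delta, golf, echo]
i=0: L=echo, R=juliet=BASE -> take LEFT -> echo
i=1: L=golf, R=kilo=BASE -> take LEFT -> golf
i=2: L=golf=BASE, R=alpha -> take RIGHT -> alpha
i=3: BASE=juliet L=foxtrot R=delta all differ -> CONFLICT
i=4: L=india, R=golf=BASE -> take LEFT -> india
i=5: BASE=india L=delta R=echo all differ -> CONFLICT
Index 0 -> echo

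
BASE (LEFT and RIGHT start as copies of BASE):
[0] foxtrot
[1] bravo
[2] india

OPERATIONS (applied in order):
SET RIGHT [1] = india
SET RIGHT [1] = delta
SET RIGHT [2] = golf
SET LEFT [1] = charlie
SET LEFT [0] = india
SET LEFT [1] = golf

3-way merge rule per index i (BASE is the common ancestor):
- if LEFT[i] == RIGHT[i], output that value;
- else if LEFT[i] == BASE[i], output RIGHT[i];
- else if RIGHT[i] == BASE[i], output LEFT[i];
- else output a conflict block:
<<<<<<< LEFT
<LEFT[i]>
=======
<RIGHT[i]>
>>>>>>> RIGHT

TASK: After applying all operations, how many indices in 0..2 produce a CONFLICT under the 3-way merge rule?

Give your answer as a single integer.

Answer: 1

Derivation:
Final LEFT:  [india, golf, india]
Final RIGHT: [foxtrot, delta, golf]
i=0: L=india, R=foxtrot=BASE -> take LEFT -> india
i=1: BASE=bravo L=golf R=delta all differ -> CONFLICT
i=2: L=india=BASE, R=golf -> take RIGHT -> golf
Conflict count: 1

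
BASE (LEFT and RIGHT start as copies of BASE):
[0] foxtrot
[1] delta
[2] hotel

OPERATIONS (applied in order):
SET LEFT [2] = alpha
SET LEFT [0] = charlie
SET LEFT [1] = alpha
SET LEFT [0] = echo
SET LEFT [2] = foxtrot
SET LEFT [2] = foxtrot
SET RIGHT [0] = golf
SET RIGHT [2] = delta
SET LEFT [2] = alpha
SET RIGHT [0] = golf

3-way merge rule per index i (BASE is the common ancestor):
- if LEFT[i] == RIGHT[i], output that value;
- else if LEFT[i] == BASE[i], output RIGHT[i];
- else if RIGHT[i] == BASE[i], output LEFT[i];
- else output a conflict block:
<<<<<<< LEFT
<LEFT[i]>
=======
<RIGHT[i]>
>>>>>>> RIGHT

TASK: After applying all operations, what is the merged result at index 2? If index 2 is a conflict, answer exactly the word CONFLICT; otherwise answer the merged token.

Answer: CONFLICT

Derivation:
Final LEFT:  [echo, alpha, alpha]
Final RIGHT: [golf, delta, delta]
i=0: BASE=foxtrot L=echo R=golf all differ -> CONFLICT
i=1: L=alpha, R=delta=BASE -> take LEFT -> alpha
i=2: BASE=hotel L=alpha R=delta all differ -> CONFLICT
Index 2 -> CONFLICT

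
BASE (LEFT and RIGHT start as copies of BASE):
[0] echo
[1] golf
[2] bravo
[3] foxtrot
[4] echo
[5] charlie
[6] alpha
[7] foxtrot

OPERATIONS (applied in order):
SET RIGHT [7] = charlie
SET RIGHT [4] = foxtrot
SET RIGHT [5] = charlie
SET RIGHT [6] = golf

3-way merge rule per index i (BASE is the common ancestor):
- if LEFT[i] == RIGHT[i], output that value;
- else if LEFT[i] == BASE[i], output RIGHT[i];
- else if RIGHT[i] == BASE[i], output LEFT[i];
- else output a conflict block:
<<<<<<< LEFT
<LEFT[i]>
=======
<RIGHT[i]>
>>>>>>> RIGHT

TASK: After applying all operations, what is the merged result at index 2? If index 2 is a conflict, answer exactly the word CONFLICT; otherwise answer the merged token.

Final LEFT:  [echo, golf, bravo, foxtrot, echo, charlie, alpha, foxtrot]
Final RIGHT: [echo, golf, bravo, foxtrot, foxtrot, charlie, golf, charlie]
i=0: L=echo R=echo -> agree -> echo
i=1: L=golf R=golf -> agree -> golf
i=2: L=bravo R=bravo -> agree -> bravo
i=3: L=foxtrot R=foxtrot -> agree -> foxtrot
i=4: L=echo=BASE, R=foxtrot -> take RIGHT -> foxtrot
i=5: L=charlie R=charlie -> agree -> charlie
i=6: L=alpha=BASE, R=golf -> take RIGHT -> golf
i=7: L=foxtrot=BASE, R=charlie -> take RIGHT -> charlie
Index 2 -> bravo

Answer: bravo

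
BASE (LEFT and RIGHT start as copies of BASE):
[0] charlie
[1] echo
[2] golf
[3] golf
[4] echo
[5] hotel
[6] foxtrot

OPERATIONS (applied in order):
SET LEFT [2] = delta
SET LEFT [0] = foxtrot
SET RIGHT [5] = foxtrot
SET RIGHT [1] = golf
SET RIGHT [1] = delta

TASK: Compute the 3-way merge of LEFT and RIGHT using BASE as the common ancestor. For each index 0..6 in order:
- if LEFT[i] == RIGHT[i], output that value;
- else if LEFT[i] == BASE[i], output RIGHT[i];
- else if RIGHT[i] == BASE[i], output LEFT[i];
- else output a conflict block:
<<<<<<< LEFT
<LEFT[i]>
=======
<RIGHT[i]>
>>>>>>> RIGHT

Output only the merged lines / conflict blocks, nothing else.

Final LEFT:  [foxtrot, echo, delta, golf, echo, hotel, foxtrot]
Final RIGHT: [charlie, delta, golf, golf, echo, foxtrot, foxtrot]
i=0: L=foxtrot, R=charlie=BASE -> take LEFT -> foxtrot
i=1: L=echo=BASE, R=delta -> take RIGHT -> delta
i=2: L=delta, R=golf=BASE -> take LEFT -> delta
i=3: L=golf R=golf -> agree -> golf
i=4: L=echo R=echo -> agree -> echo
i=5: L=hotel=BASE, R=foxtrot -> take RIGHT -> foxtrot
i=6: L=foxtrot R=foxtrot -> agree -> foxtrot

Answer: foxtrot
delta
delta
golf
echo
foxtrot
foxtrot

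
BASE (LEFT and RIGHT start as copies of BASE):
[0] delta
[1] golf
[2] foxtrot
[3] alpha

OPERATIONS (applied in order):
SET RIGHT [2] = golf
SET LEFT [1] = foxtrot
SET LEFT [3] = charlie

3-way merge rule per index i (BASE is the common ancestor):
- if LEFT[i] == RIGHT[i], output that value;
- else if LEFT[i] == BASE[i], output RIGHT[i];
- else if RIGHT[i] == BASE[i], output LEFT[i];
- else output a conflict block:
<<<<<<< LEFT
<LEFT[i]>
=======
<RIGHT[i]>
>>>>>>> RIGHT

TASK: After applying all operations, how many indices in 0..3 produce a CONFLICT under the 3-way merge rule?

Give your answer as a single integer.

Answer: 0

Derivation:
Final LEFT:  [delta, foxtrot, foxtrot, charlie]
Final RIGHT: [delta, golf, golf, alpha]
i=0: L=delta R=delta -> agree -> delta
i=1: L=foxtrot, R=golf=BASE -> take LEFT -> foxtrot
i=2: L=foxtrot=BASE, R=golf -> take RIGHT -> golf
i=3: L=charlie, R=alpha=BASE -> take LEFT -> charlie
Conflict count: 0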